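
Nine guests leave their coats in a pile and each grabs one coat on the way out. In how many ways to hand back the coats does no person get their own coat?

The number of derangements of 9 is !9 = Σ_{k=0}^{9} (-1)^k·9!/k!
= 9! - 9!/1! + 9!/2! - 9!/3! + 9!/4! - 9!/5! + 9!/6! - 9!/7! + 9!/8! - 9!/9!
= 362880 - 362880 + 181440 - 60480 + 15120 - 3024 + 504 - 72 + 9 - 1
= 133496

133496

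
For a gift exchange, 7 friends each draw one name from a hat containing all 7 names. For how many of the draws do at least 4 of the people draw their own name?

92

# with exactly i fixed is C(7,i)·!(7-i); sum over i=4..7:
  i=4: C(7,4)·!3 = 35·2 = 70
  i=5: C(7,5)·!2 = 21·1 = 21
  i=6: C(7,6)·!1 = 7·0 = 0
  i=7: C(7,7)·!0 = 1·1 = 1
Total = 92.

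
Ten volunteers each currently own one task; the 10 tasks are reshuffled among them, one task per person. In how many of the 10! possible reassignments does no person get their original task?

1334961

!10 = 10! · Σ_{k=0}^{10} (-1)^k/k!
= 10! - 10!/1! + 10!/2! - 10!/3! + 10!/4! - 10!/5! + 10!/6! - 10!/7! + 10!/8! - 10!/9! + 10!/10!
= 3628800 - 3628800 + 1814400 - 604800 + 151200 - 30240 + 5040 - 720 + 90 - 10 + 1
= 1334961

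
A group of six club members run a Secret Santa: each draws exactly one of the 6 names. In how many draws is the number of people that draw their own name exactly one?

264

Choose which one of the 6 is fixed: C(6,1) = 6.
The other 5 form a derangement: !5 = 44.
Total: 6 × 44 = 264.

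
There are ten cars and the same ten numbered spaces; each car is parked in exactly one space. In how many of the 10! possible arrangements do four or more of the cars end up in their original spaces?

68914

Sum C(10,i)·!(10-i) for i = 4..10:
  i=4: C(10,4)·!6 = 210·265 = 55650
  i=5: C(10,5)·!5 = 252·44 = 11088
  i=6: C(10,6)·!4 = 210·9 = 1890
  i=7: C(10,7)·!3 = 120·2 = 240
  i=8: C(10,8)·!2 = 45·1 = 45
  i=9: C(10,9)·!1 = 10·0 = 0
  i=10: C(10,10)·!0 = 1·1 = 1
Total = 68914.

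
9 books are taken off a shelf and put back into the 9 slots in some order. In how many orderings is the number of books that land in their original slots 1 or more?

Sum C(9,i)·!(9-i) for i = 1..9:
  i=1: C(9,1)·!8 = 9·14833 = 133497
  i=2: C(9,2)·!7 = 36·1854 = 66744
  i=3: C(9,3)·!6 = 84·265 = 22260
  i=4: C(9,4)·!5 = 126·44 = 5544
  i=5: C(9,5)·!4 = 126·9 = 1134
  i=6: C(9,6)·!3 = 84·2 = 168
  i=7: C(9,7)·!2 = 36·1 = 36
  i=8: C(9,8)·!1 = 9·0 = 0
  i=9: C(9,9)·!0 = 1·1 = 1
Total = 229384.

229384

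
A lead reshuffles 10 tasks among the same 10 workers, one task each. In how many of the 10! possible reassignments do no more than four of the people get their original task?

3615536

# with exactly i fixed is C(10,i)·!(10-i); sum over i=0..4:
  i=0: C(10,0)·!10 = 1·1334961 = 1334961
  i=1: C(10,1)·!9 = 10·133496 = 1334960
  i=2: C(10,2)·!8 = 45·14833 = 667485
  i=3: C(10,3)·!7 = 120·1854 = 222480
  i=4: C(10,4)·!6 = 210·265 = 55650
Total = 3615536.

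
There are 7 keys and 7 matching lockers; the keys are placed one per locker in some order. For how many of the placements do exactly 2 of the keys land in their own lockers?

Choose which 2 of the 7 are fixed: C(7,2) = 21.
The remaining 5 must be deranged: !5 = 44.
Total: 21 × 44 = 924.

924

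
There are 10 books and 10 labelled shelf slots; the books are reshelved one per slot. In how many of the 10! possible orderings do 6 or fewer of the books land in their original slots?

3628514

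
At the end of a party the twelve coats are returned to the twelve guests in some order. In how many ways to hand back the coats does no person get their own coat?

The subfactorial !12 = [12!/e] (nearest integer).
12! = 479001600, and 479001600/e ≈ 176214840.93, so !12 = 176214841.

176214841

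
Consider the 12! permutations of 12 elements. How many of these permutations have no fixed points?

The number of derangements of 12 is !12 = Σ_{k=0}^{12} (-1)^k·12!/k!
= 12! - 12!/1! + 12!/2! - 12!/3! + 12!/4! - 12!/5! + 12!/6! - 12!/7! + 12!/8! - 12!/9! + 12!/10! - 12!/11! + 12!/12!
= 479001600 - 479001600 + 239500800 - 79833600 + 19958400 - 3991680 + 665280 - 95040 + 11880 - 1320 + 132 - 12 + 1
= 176214841

176214841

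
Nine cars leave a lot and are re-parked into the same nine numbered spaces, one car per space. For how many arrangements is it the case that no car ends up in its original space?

133496

The number of derangements of 9 is !9 = Σ_{k=0}^{9} (-1)^k·9!/k!
= 9! - 9!/1! + 9!/2! - 9!/3! + 9!/4! - 9!/5! + 9!/6! - 9!/7! + 9!/8! - 9!/9!
= 362880 - 362880 + 181440 - 60480 + 15120 - 3024 + 504 - 72 + 9 - 1
= 133496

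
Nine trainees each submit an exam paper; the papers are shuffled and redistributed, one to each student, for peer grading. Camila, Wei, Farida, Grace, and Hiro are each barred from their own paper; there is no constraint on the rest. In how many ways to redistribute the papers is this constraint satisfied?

205056

Let A_j be the event that the j-th constrained one is fixed. By inclusion-exclusion over the 5 events:
Σ_{j=0}^{5} (-1)^j C(5,j)(9-j)!
= C(5,0)·9! - C(5,1)·8! + C(5,2)·7! - C(5,3)·6! + C(5,4)·5! - C(5,5)·4!
= 362880 - 201600 + 50400 - 7200 + 600 - 24
= 205056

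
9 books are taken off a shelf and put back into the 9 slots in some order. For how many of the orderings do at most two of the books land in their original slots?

# with exactly i fixed is C(9,i)·!(9-i); sum over i=0..2:
  i=0: C(9,0)·!9 = 1·133496 = 133496
  i=1: C(9,1)·!8 = 9·14833 = 133497
  i=2: C(9,2)·!7 = 36·1854 = 66744
Total = 333737.

333737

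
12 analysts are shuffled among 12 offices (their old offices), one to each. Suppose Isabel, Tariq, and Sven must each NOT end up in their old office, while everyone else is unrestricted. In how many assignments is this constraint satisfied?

Inclusion-exclusion on the 3 forbidden self-matches:
Σ_{j=0}^{3} (-1)^j C(3,j)(12-j)!
= C(3,0)·12! - C(3,1)·11! + C(3,2)·10! - C(3,3)·9!
= 479001600 - 119750400 + 10886400 - 362880
= 369774720

369774720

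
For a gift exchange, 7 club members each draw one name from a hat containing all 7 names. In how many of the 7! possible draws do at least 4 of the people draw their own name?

92

# with exactly i fixed is C(7,i)·!(7-i); sum over i=4..7:
  i=4: C(7,4)·!3 = 35·2 = 70
  i=5: C(7,5)·!2 = 21·1 = 21
  i=6: C(7,6)·!1 = 7·0 = 0
  i=7: C(7,7)·!0 = 1·1 = 1
Total = 92.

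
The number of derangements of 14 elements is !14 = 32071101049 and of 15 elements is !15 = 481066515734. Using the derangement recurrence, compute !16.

7697064251745

!16 = (16-1)·(!15 + !14) = 15·(481066515734 + 32071101049) = 15·513137616783 = 7697064251745.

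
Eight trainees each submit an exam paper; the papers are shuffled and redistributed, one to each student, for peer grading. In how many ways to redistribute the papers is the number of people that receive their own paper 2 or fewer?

37085

Sum C(8,i)·!(8-i) for i = 0..2:
  i=0: C(8,0)·!8 = 1·14833 = 14833
  i=1: C(8,1)·!7 = 8·1854 = 14832
  i=2: C(8,2)·!6 = 28·265 = 7420
Total = 37085.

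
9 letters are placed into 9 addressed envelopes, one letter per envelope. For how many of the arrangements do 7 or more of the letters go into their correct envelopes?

# with exactly i fixed is C(9,i)·!(9-i); sum over i=7..9:
  i=7: C(9,7)·!2 = 36·1 = 36
  i=8: C(9,8)·!1 = 9·0 = 0
  i=9: C(9,9)·!0 = 1·1 = 1
Total = 37.

37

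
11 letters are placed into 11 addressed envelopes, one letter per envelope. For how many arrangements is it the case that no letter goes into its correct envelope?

The subfactorial !11 = [11!/e] (nearest integer).
11! = 39916800, and 39916800/e ≈ 14684570.08, so !11 = 14684570.

14684570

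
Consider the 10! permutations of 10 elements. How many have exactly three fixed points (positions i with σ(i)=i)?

222480

Choose which 3 of the 10 are fixed: C(10,3) = 120.
The other 7 form a derangement: !7 = 1854.
Total: 120 × 1854 = 222480.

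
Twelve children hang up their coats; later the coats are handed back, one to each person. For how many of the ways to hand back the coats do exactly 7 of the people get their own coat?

34848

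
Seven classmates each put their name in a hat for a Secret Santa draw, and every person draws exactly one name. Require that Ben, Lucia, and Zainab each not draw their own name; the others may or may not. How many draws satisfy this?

3216

Inclusion-exclusion on the 3 forbidden self-matches:
Σ_{j=0}^{3} (-1)^j C(3,j)(7-j)!
= C(3,0)·7! - C(3,1)·6! + C(3,2)·5! - C(3,3)·4!
= 5040 - 2160 + 360 - 24
= 3216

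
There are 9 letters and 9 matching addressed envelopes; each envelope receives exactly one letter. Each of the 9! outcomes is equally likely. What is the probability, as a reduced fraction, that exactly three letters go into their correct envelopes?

53/864

Favorable outcomes: C(9,3)·!6 = 84·265 = 22260.
Total outcomes: 9! = 362880.
Probability = 22260/362880 = 53/864.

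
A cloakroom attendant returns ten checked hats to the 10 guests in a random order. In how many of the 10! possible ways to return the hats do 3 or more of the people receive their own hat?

# with exactly i fixed is C(10,i)·!(10-i); sum over i=3..10:
  i=3: C(10,3)·!7 = 120·1854 = 222480
  i=4: C(10,4)·!6 = 210·265 = 55650
  i=5: C(10,5)·!5 = 252·44 = 11088
  i=6: C(10,6)·!4 = 210·9 = 1890
  i=7: C(10,7)·!3 = 120·2 = 240
  i=8: C(10,8)·!2 = 45·1 = 45
  i=9: C(10,9)·!1 = 10·0 = 0
  i=10: C(10,10)·!0 = 1·1 = 1
Total = 291394.

291394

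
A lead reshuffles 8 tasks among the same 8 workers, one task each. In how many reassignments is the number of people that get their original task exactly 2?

7420

Pick the 2 fixed positions: C(8,2) = 28 ways.
The other 6 form a derangement: !6 = 265.
Total: 28 × 265 = 7420.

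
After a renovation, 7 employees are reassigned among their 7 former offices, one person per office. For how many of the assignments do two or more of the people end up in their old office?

1331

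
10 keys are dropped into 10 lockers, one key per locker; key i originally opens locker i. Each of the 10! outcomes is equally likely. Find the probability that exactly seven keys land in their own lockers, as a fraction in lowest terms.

Favorable outcomes: C(10,7)·!3 = 120·2 = 240.
Total outcomes: 10! = 3628800.
Probability = 240/3628800 = 1/15120.

1/15120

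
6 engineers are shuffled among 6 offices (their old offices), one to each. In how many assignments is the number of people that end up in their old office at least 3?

56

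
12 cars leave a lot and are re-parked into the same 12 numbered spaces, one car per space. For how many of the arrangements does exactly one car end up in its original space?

Choose which one of the 12 is fixed: C(12,1) = 12.
The other 11 form a derangement: !11 = 14684570.
Total: 12 × 14684570 = 176214840.

176214840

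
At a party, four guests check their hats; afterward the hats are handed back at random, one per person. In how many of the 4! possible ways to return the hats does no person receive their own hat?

By inclusion-exclusion, !4 = Σ (-1)^k · 4!/k! for k=0..4
= 4! - 4!/1! + 4!/2! - 4!/3! + 4!/4!
= 24 - 24 + 12 - 4 + 1
= 9

9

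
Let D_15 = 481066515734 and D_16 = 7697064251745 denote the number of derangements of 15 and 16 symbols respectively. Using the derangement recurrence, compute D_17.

130850092279664

D_17 = (17-1)·(D_16 + D_15) = 16·(7697064251745 + 481066515734) = 16·8178130767479 = 130850092279664.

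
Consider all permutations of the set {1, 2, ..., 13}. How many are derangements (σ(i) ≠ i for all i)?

2290792932

Use !n = n·!(n-1) + (-1)^n.
!13 = 13·176214841 - 1 = 2290792932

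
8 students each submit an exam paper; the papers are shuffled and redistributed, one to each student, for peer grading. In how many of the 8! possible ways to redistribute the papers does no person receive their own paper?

14833

Recurrence: !8 = 7·(!7 + !6).
!8 = 7·(1854 + 265) = 7·2119 = 14833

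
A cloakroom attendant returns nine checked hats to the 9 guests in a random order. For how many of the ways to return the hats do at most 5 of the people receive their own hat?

362675

Sum C(9,i)·!(9-i) for i = 0..5:
  i=0: C(9,0)·!9 = 1·133496 = 133496
  i=1: C(9,1)·!8 = 9·14833 = 133497
  i=2: C(9,2)·!7 = 36·1854 = 66744
  i=3: C(9,3)·!6 = 84·265 = 22260
  i=4: C(9,4)·!5 = 126·44 = 5544
  i=5: C(9,5)·!4 = 126·9 = 1134
Total = 362675.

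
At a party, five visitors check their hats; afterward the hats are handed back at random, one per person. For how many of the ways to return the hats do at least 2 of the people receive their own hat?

# with exactly i fixed is C(5,i)·!(5-i); sum over i=2..5:
  i=2: C(5,2)·!3 = 10·2 = 20
  i=3: C(5,3)·!2 = 10·1 = 10
  i=4: C(5,4)·!1 = 5·0 = 0
  i=5: C(5,5)·!0 = 1·1 = 1
Total = 31.

31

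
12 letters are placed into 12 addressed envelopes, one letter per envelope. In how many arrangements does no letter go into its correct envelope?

176214841

Recurrence: !12 = 12·!11 + (-1)^12.
!12 = 12·14684570 + 1 = 176214841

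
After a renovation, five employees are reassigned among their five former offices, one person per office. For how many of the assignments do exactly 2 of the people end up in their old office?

Pick the 2 fixed positions: C(5,2) = 10 ways.
The remaining 3 must be deranged: !3 = 2.
Total: 10 × 2 = 20.

20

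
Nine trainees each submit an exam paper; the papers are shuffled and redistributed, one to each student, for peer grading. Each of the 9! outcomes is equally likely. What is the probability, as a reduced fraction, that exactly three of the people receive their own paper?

53/864

Favorable outcomes: C(9,3)·!6 = 84·265 = 22260.
Total outcomes: 9! = 362880.
Probability = 22260/362880 = 53/864.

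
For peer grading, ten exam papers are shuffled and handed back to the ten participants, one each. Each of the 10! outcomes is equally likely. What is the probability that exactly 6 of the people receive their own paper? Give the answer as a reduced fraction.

1/1920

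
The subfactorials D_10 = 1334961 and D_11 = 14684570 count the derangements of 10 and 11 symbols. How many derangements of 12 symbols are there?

176214841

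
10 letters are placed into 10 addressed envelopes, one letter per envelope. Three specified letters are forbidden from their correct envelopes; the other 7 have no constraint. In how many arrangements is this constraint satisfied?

Let A_j be the event that the j-th constrained one is fixed. By inclusion-exclusion over the 3 events:
Σ_{j=0}^{3} (-1)^j C(3,j)(10-j)!
= C(3,0)·10! - C(3,1)·9! + C(3,2)·8! - C(3,3)·7!
= 3628800 - 1088640 + 120960 - 5040
= 2656080

2656080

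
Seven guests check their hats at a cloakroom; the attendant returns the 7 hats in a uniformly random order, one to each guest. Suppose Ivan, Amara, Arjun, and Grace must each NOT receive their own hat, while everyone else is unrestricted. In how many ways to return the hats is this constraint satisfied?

2790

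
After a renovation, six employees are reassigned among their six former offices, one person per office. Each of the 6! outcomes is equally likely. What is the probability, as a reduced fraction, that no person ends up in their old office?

53/144

Favorable outcomes: !6 = 265.
Total outcomes: 6! = 720.
Probability = 265/720 = 53/144.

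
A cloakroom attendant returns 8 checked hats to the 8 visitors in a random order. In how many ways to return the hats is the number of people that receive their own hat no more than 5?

Sum C(8,i)·!(8-i) for i = 0..5:
  i=0: C(8,0)·!8 = 1·14833 = 14833
  i=1: C(8,1)·!7 = 8·1854 = 14832
  i=2: C(8,2)·!6 = 28·265 = 7420
  i=3: C(8,3)·!5 = 56·44 = 2464
  i=4: C(8,4)·!4 = 70·9 = 630
  i=5: C(8,5)·!3 = 56·2 = 112
Total = 40291.

40291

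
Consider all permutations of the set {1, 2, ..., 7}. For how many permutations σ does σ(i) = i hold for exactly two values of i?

924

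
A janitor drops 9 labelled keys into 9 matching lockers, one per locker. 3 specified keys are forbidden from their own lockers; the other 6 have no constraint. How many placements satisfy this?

256320

Inclusion-exclusion on the 3 forbidden self-matches:
Σ_{j=0}^{3} (-1)^j C(3,j)(9-j)!
= C(3,0)·9! - C(3,1)·8! + C(3,2)·7! - C(3,3)·6!
= 362880 - 120960 + 15120 - 720
= 256320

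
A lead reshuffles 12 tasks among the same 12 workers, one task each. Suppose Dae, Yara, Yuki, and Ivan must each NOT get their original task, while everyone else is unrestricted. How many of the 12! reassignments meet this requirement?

339696000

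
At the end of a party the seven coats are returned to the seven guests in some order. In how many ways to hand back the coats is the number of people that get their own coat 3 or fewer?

4948

# with exactly i fixed is C(7,i)·!(7-i); sum over i=0..3:
  i=0: C(7,0)·!7 = 1·1854 = 1854
  i=1: C(7,1)·!6 = 7·265 = 1855
  i=2: C(7,2)·!5 = 21·44 = 924
  i=3: C(7,3)·!4 = 35·9 = 315
Total = 4948.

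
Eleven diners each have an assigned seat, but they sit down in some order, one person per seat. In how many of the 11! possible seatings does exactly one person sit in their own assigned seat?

Choose which one of the 11 is fixed: C(11,1) = 11.
The other 10 form a derangement: !10 = 1334961.
Total: 11 × 1334961 = 14684571.

14684571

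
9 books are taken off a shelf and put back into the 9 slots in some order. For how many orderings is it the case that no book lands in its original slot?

133496

The subfactorial !9 = [9!/e] (nearest integer).
9! = 362880, and 362880/e ≈ 133496.09, so !9 = 133496.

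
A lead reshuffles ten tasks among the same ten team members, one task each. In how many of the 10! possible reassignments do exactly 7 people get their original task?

240

Choose which 7 of the 10 are fixed: C(10,7) = 120.
The remaining 3 must be deranged: !3 = 2.
Total: 120 × 2 = 240.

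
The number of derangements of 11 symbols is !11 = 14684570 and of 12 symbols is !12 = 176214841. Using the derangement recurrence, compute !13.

!13 = (13-1)·(!12 + !11) = 12·(176214841 + 14684570) = 12·190899411 = 2290792932.

2290792932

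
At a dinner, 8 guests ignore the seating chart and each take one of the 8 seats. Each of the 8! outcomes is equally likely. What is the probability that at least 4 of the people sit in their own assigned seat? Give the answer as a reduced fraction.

257/13440

Favorable outcomes: Σ_{i≥4} C(8,i)·!(8-i) = 70·9 + 56·2 + 28·1 + 8·0 + 1·1 = 771.
Total outcomes: 8! = 40320.
Probability = 771/40320 = 257/13440.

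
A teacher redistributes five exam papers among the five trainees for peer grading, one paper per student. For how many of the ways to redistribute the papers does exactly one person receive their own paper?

45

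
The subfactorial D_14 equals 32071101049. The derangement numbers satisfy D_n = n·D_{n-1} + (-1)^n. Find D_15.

481066515734

D_15 = 15·32071101049 - 1 = 481066515734.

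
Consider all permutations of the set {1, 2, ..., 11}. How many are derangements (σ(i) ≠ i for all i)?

Use !n = n·!(n-1) + (-1)^n.
!11 = 11·1334961 - 1 = 14684570

14684570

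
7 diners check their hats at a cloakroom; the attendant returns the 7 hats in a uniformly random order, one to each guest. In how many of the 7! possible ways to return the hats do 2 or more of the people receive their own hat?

1331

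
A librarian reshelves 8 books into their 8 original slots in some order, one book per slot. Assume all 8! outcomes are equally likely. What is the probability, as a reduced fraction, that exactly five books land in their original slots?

Favorable outcomes: C(8,5)·!3 = 56·2 = 112.
Total outcomes: 8! = 40320.
Probability = 112/40320 = 1/360.

1/360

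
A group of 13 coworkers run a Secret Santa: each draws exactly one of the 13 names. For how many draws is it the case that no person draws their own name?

2290792932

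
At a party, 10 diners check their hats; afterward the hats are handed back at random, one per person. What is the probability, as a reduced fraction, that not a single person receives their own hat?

Favorable outcomes: !10 = 1334961.
Total outcomes: 10! = 3628800.
Probability = 1334961/3628800 = 16481/44800.

16481/44800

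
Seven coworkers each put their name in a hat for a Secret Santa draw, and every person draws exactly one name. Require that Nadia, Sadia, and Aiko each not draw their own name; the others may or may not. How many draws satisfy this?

3216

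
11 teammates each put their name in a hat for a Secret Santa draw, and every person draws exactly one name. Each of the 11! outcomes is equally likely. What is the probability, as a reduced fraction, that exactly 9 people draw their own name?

1/725760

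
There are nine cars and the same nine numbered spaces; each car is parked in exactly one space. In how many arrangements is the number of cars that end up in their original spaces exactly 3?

22260

Pick the 3 fixed positions: C(9,3) = 84 ways.
The other 6 form a derangement: !6 = 265.
Total: 84 × 265 = 22260.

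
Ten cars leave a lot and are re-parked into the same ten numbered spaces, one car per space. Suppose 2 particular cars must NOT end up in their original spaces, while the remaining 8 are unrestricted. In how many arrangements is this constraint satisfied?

Inclusion-exclusion on the 2 forbidden self-matches:
Σ_{j=0}^{2} (-1)^j C(2,j)(10-j)!
= C(2,0)·10! - C(2,1)·9! + C(2,2)·8!
= 3628800 - 725760 + 40320
= 2943360

2943360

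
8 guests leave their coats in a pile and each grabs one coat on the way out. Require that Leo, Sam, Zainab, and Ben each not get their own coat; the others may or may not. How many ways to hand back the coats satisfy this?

24024

Let A_j be the event that the j-th constrained one is fixed. By inclusion-exclusion over the 4 events:
Σ_{j=0}^{4} (-1)^j C(4,j)(8-j)!
= C(4,0)·8! - C(4,1)·7! + C(4,2)·6! - C(4,3)·5! + C(4,4)·4!
= 40320 - 20160 + 4320 - 480 + 24
= 24024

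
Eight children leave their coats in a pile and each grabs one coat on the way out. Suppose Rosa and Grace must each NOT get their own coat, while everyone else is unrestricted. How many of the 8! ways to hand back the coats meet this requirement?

Inclusion-exclusion on the 2 forbidden self-matches:
Σ_{j=0}^{2} (-1)^j C(2,j)(8-j)!
= C(2,0)·8! - C(2,1)·7! + C(2,2)·6!
= 40320 - 10080 + 720
= 30960

30960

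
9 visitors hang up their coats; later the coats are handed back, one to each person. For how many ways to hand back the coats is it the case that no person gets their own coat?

133496

The subfactorial !9 = [9!/e] (nearest integer).
9! = 362880, and 362880/e ≈ 133496.09, so !9 = 133496.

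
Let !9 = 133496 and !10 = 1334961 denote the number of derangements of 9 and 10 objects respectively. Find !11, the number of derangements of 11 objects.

14684570

!11 = (11-1)·(!10 + !9) = 10·(1334961 + 133496) = 10·1468457 = 14684570.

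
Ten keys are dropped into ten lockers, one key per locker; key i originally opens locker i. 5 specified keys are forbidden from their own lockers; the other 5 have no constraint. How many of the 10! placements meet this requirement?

Let A_j be the event that the j-th constrained one is fixed. By inclusion-exclusion over the 5 events:
Σ_{j=0}^{5} (-1)^j C(5,j)(10-j)!
= C(5,0)·10! - C(5,1)·9! + C(5,2)·8! - C(5,3)·7! + C(5,4)·6! - C(5,5)·5!
= 3628800 - 1814400 + 403200 - 50400 + 3600 - 120
= 2170680

2170680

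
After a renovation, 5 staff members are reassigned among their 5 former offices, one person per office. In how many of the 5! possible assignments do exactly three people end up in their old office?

10

Pick the 3 fixed positions: C(5,3) = 10 ways.
The remaining 2 must be deranged: !2 = 1.
Total: 10 × 1 = 10.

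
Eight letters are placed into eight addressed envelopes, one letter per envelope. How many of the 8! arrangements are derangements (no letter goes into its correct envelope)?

The number of derangements of 8 is !8 = Σ_{k=0}^{8} (-1)^k·8!/k!
= 8! - 8!/1! + 8!/2! - 8!/3! + 8!/4! - 8!/5! + 8!/6! - 8!/7! + 8!/8!
= 40320 - 40320 + 20160 - 6720 + 1680 - 336 + 56 - 8 + 1
= 14833

14833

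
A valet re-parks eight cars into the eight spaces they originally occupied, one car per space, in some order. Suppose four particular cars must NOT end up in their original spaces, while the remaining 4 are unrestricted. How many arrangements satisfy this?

24024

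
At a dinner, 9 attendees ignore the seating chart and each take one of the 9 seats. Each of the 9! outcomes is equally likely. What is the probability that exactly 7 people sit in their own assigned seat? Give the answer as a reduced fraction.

1/10080

Favorable outcomes: C(9,7)·!2 = 36·1 = 36.
Total outcomes: 9! = 362880.
Probability = 36/362880 = 1/10080.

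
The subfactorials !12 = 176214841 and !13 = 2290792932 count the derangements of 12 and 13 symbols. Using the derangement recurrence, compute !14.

32071101049

!14 = (14-1)·(!13 + !12) = 13·(2290792932 + 176214841) = 13·2467007773 = 32071101049.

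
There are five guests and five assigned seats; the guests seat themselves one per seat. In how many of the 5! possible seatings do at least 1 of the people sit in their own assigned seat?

# with exactly i fixed is C(5,i)·!(5-i); sum over i=1..5:
  i=1: C(5,1)·!4 = 5·9 = 45
  i=2: C(5,2)·!3 = 10·2 = 20
  i=3: C(5,3)·!2 = 10·1 = 10
  i=4: C(5,4)·!1 = 5·0 = 0
  i=5: C(5,5)·!0 = 1·1 = 1
Total = 76.

76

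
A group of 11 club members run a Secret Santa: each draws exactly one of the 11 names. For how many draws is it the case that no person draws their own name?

14684570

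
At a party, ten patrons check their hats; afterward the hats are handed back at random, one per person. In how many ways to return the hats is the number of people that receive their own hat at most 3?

3559886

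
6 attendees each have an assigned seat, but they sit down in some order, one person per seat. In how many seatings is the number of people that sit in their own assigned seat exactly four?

Pick the 4 fixed positions: C(6,4) = 15 ways.
The remaining 2 must be deranged: !2 = 1.
Total: 15 × 1 = 15.

15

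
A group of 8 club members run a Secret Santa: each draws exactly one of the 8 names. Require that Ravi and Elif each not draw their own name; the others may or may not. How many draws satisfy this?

Inclusion-exclusion on the 2 forbidden self-matches:
Σ_{j=0}^{2} (-1)^j C(2,j)(8-j)!
= C(2,0)·8! - C(2,1)·7! + C(2,2)·6!
= 40320 - 10080 + 720
= 30960

30960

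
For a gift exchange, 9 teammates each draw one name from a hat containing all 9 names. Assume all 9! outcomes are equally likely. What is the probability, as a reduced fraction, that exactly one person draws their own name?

2119/5760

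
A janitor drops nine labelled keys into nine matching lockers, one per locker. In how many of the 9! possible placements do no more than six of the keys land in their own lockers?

362843

Sum C(9,i)·!(9-i) for i = 0..6:
  i=0: C(9,0)·!9 = 1·133496 = 133496
  i=1: C(9,1)·!8 = 9·14833 = 133497
  i=2: C(9,2)·!7 = 36·1854 = 66744
  i=3: C(9,3)·!6 = 84·265 = 22260
  i=4: C(9,4)·!5 = 126·44 = 5544
  i=5: C(9,5)·!4 = 126·9 = 1134
  i=6: C(9,6)·!3 = 84·2 = 168
Total = 362843.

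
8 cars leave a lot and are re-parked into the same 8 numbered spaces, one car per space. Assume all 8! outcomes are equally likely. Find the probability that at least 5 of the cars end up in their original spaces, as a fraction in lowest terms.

47/13440

Favorable outcomes: Σ_{i≥5} C(8,i)·!(8-i) = 56·2 + 28·1 + 8·0 + 1·1 = 141.
Total outcomes: 8! = 40320.
Probability = 141/40320 = 47/13440.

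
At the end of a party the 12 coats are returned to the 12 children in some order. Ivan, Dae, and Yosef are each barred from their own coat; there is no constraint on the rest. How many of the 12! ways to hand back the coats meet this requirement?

Let A_j be the event that the j-th constrained one is fixed. By inclusion-exclusion over the 3 events:
Σ_{j=0}^{3} (-1)^j C(3,j)(12-j)!
= C(3,0)·12! - C(3,1)·11! + C(3,2)·10! - C(3,3)·9!
= 479001600 - 119750400 + 10886400 - 362880
= 369774720

369774720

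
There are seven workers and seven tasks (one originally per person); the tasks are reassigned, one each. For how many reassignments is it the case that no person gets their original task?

!7 = 7! · Σ_{k=0}^{7} (-1)^k/k!
= 7! - 7!/1! + 7!/2! - 7!/3! + 7!/4! - 7!/5! + 7!/6! - 7!/7!
= 5040 - 5040 + 2520 - 840 + 210 - 42 + 7 - 1
= 1854

1854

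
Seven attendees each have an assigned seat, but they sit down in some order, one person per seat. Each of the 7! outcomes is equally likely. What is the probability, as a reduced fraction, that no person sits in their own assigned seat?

103/280

Favorable outcomes: !7 = 1854.
Total outcomes: 7! = 5040.
Probability = 1854/5040 = 103/280.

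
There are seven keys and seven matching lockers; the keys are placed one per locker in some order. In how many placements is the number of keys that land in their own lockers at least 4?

92

# with exactly i fixed is C(7,i)·!(7-i); sum over i=4..7:
  i=4: C(7,4)·!3 = 35·2 = 70
  i=5: C(7,5)·!2 = 21·1 = 21
  i=6: C(7,6)·!1 = 7·0 = 0
  i=7: C(7,7)·!0 = 1·1 = 1
Total = 92.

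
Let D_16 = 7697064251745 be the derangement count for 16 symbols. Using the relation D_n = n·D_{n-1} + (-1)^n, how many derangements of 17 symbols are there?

130850092279664

D_17 = 17·7697064251745 - 1 = 130850092279664.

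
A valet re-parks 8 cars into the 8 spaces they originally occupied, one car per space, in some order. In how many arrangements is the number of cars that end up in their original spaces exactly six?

28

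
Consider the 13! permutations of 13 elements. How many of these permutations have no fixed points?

Use !n = (n-1)(!(n-1) + !(n-2)).
!13 = 12·(176214841 + 14684570) = 12·190899411 = 2290792932

2290792932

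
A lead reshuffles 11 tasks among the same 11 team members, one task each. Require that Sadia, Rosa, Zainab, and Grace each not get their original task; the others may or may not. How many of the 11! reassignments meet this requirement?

Let A_j be the event that the j-th constrained one is fixed. By inclusion-exclusion over the 4 events:
Σ_{j=0}^{4} (-1)^j C(4,j)(11-j)!
= C(4,0)·11! - C(4,1)·10! + C(4,2)·9! - C(4,3)·8! + C(4,4)·7!
= 39916800 - 14515200 + 2177280 - 161280 + 5040
= 27422640

27422640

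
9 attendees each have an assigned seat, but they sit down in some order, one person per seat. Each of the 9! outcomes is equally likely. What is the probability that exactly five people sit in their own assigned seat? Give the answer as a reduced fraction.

Favorable outcomes: C(9,5)·!4 = 126·9 = 1134.
Total outcomes: 9! = 362880.
Probability = 1134/362880 = 1/320.

1/320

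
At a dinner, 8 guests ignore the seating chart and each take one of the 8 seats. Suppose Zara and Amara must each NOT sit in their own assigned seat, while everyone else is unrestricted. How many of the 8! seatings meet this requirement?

30960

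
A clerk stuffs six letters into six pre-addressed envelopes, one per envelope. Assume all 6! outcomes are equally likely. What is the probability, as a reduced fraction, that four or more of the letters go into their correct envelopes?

1/45

Favorable outcomes: Σ_{i≥4} C(6,i)·!(6-i) = 15·1 + 6·0 + 1·1 = 16.
Total outcomes: 6! = 720.
Probability = 16/720 = 1/45.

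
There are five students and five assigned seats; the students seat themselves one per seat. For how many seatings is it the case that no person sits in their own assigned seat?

44

The subfactorial !5 = [5!/e] (nearest integer).
5! = 120, and 120/e ≈ 44.15, so !5 = 44.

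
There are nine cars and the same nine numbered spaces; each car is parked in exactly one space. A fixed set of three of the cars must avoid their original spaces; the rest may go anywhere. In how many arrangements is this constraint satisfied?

256320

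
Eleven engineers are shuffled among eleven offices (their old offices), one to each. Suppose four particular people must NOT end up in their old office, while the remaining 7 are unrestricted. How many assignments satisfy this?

27422640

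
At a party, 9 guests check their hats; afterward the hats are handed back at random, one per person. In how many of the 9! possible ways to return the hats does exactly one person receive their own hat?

133497

Pick the single fixed position: C(9,1) = 9 ways.
The remaining 8 must be deranged: !8 = 14833.
Total: 9 × 14833 = 133497.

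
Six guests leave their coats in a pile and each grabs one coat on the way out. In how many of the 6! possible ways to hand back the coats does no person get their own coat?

265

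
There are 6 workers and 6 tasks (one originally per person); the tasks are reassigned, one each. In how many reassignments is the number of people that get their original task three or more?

# with exactly i fixed is C(6,i)·!(6-i); sum over i=3..6:
  i=3: C(6,3)·!3 = 20·2 = 40
  i=4: C(6,4)·!2 = 15·1 = 15
  i=5: C(6,5)·!1 = 6·0 = 0
  i=6: C(6,6)·!0 = 1·1 = 1
Total = 56.

56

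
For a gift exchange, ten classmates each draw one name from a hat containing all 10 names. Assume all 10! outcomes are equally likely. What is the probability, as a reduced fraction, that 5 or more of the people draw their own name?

829/226800

Favorable outcomes: Σ_{i≥5} C(10,i)·!(10-i) = 252·44 + 210·9 + 120·2 + 45·1 + 10·0 + 1·1 = 13264.
Total outcomes: 10! = 3628800.
Probability = 13264/3628800 = 829/226800.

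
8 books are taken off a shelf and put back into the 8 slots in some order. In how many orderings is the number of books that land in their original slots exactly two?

7420

Pick the 2 fixed positions: C(8,2) = 28 ways.
The other 6 form a derangement: !6 = 265.
Total: 28 × 265 = 7420.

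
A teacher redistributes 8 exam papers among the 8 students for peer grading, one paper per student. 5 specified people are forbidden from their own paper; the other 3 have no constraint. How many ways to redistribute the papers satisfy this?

Inclusion-exclusion on the 5 forbidden self-matches:
Σ_{j=0}^{5} (-1)^j C(5,j)(8-j)!
= C(5,0)·8! - C(5,1)·7! + C(5,2)·6! - C(5,3)·5! + C(5,4)·4! - C(5,5)·3!
= 40320 - 25200 + 7200 - 1200 + 120 - 6
= 21234

21234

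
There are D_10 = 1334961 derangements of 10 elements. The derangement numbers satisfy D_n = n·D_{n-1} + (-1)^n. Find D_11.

14684570

D_11 = 11·1334961 - 1 = 14684570.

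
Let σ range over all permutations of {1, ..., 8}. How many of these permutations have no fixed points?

14833

!8 is the nearest integer to 8!/e.
8! = 40320, and 40320/e ≈ 14832.90, so !8 = 14833.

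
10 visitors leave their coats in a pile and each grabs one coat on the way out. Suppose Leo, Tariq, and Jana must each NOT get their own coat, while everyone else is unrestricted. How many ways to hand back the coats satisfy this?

2656080

Inclusion-exclusion on the 3 forbidden self-matches:
Σ_{j=0}^{3} (-1)^j C(3,j)(10-j)!
= C(3,0)·10! - C(3,1)·9! + C(3,2)·8! - C(3,3)·7!
= 3628800 - 1088640 + 120960 - 5040
= 2656080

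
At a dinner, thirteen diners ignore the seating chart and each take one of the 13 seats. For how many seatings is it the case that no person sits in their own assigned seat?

!13 is the nearest integer to 13!/e.
13! = 6227020800, and 6227020800/e ≈ 2290792932.07, so !13 = 2290792932.

2290792932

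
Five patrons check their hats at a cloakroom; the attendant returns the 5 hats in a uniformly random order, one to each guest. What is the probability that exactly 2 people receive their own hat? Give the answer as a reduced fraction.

Favorable outcomes: C(5,2)·!3 = 10·2 = 20.
Total outcomes: 5! = 120.
Probability = 20/120 = 1/6.

1/6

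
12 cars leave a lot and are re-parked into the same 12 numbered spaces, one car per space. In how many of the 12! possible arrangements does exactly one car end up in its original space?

176214840

Pick the single fixed position: C(12,1) = 12 ways.
The remaining 11 must be deranged: !11 = 14684570.
Total: 12 × 14684570 = 176214840.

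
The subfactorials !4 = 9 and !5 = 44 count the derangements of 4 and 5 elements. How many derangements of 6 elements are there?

!6 = (6-1)·(!5 + !4) = 5·(44 + 9) = 5·53 = 265.

265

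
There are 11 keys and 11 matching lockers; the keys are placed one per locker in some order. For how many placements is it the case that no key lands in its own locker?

14684570

!11 = 11! · Σ_{k=0}^{11} (-1)^k/k!
= 11! - 11!/1! + 11!/2! - 11!/3! + 11!/4! - 11!/5! + 11!/6! - 11!/7! + 11!/8! - 11!/9! + 11!/10! - 11!/11!
= 39916800 - 39916800 + 19958400 - 6652800 + 1663200 - 332640 + 55440 - 7920 + 990 - 110 + 11 - 1
= 14684570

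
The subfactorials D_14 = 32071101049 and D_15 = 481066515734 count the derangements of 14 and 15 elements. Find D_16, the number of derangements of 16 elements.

7697064251745

D_16 = (16-1)·(D_15 + D_14) = 15·(481066515734 + 32071101049) = 15·513137616783 = 7697064251745.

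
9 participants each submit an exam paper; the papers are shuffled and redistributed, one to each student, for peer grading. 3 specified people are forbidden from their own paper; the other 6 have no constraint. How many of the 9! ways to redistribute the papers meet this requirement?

256320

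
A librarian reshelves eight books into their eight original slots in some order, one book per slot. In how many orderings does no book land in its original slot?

14833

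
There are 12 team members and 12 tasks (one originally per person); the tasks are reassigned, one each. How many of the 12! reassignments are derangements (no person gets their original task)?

176214841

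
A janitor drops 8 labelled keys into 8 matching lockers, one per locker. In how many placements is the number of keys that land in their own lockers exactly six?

Pick the 6 fixed positions: C(8,6) = 28 ways.
The other 2 form a derangement: !2 = 1.
Total: 28 × 1 = 28.

28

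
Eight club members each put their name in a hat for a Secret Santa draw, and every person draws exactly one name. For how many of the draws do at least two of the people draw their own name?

10655

Sum C(8,i)·!(8-i) for i = 2..8:
  i=2: C(8,2)·!6 = 28·265 = 7420
  i=3: C(8,3)·!5 = 56·44 = 2464
  i=4: C(8,4)·!4 = 70·9 = 630
  i=5: C(8,5)·!3 = 56·2 = 112
  i=6: C(8,6)·!2 = 28·1 = 28
  i=7: C(8,7)·!1 = 8·0 = 0
  i=8: C(8,8)·!0 = 1·1 = 1
Total = 10655.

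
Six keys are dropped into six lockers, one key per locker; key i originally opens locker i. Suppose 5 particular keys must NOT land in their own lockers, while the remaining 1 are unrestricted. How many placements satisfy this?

Let A_j be the event that the j-th constrained one is fixed. By inclusion-exclusion over the 5 events:
Σ_{j=0}^{5} (-1)^j C(5,j)(6-j)!
= C(5,0)·6! - C(5,1)·5! + C(5,2)·4! - C(5,3)·3! + C(5,4)·2! - C(5,5)·1!
= 720 - 600 + 240 - 60 + 10 - 1
= 309

309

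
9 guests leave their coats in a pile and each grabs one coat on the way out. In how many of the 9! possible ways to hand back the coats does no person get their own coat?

133496

The subfactorial !9 = [9!/e] (nearest integer).
9! = 362880, and 362880/e ≈ 133496.09, so !9 = 133496.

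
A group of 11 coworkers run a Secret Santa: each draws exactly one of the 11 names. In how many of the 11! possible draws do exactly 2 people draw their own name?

7342280

Choose which 2 of the 11 are fixed: C(11,2) = 55.
The other 9 form a derangement: !9 = 133496.
Total: 55 × 133496 = 7342280.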